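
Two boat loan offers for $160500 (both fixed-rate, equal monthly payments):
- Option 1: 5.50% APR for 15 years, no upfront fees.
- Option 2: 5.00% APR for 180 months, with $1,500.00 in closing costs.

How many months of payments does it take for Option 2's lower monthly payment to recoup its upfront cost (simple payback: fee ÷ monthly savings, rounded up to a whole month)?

Option 1: at 5.50% the monthly rate is 0.0045833, so the payment is 160,500 × 0.0045833 / (1 − 1.0045833^−180) = $1,311.42.
Option 2: at 5.00% the monthly rate is 0.0041667, so the payment is 160,500 × 0.0041667 / (1 − 1.0041667^−180) = $1,269.22.
Monthly savings = $1,311.42 − $1,269.22 = $42.20.
Break-even = $1,500.00 / $42.20 = 35.55 → 36 months.

36 months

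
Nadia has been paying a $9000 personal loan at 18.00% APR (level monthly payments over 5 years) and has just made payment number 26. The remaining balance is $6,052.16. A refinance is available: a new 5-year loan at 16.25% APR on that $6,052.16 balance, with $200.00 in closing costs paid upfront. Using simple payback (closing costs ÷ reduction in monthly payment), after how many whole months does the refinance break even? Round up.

3 months

Current payment = 9,000 × 18%/12 / (1 − (1+0.0150000)^−60) = $228.54.
Refinanced payment = 6,052.16 × 0.0135417 / (1 − (1+0.0135417)^−60) = $147.98.
Monthly savings = $228.54 − $147.98 = $80.56.
Break-even = $200.00 / $80.56 = 2.48 → 3 months.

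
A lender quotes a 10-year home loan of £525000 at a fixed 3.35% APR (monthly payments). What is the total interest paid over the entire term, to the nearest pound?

At 3.35% the monthly rate is 0.0027917, so the payment is 525,000 × 0.0027917 / (1 − 1.0027917^−120) = £5,154.70.
Total paid = 120 × £5,154.70 = £618,564.00; interest = £618,564.00 − £525,000 = £93,564.00.

£93,564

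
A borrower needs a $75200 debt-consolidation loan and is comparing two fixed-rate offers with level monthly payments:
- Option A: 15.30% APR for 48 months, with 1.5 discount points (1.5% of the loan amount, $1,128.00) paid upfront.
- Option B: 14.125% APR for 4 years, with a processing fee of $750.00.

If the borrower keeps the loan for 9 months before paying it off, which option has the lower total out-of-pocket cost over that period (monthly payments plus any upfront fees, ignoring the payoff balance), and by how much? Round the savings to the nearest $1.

Option A: monthly rate = 15.3%/12 = 0.0127500; payment = 75,200 × 0.0127500 / (1 − (1+0.0127500)^−48) = $2,104.33.
Option B: monthly rate = 14.125%/12 = 0.0117708; payment = 75,200 × 0.0117708 / (1 − (1+0.0117708)^−48) = $2,059.67.
Over 9 months: Option A costs 9 × $2,104.33 + $1,128.00 = $20,066.97; Option B costs 9 × $2,059.67 + $750.00 = $19,287.03.
Option B is cheaper by $20,066.97 − $19,287.03 = $779.94.

Option B by $780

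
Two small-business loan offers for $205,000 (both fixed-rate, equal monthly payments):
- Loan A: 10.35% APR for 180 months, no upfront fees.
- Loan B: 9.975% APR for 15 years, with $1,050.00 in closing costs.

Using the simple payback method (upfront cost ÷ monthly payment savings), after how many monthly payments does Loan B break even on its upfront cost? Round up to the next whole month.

Loan A: at 10.35% the monthly rate is 0.0086250, so the payment is 205,000 × 0.0086250 / (1 − 1.0086250^−180) = $2,247.04.
Loan B: at 9.975% the monthly rate is 0.0083125, so the payment is 205,000 × 0.0083125 / (1 − 1.0083125^−180) = $2,199.81.
Monthly savings = $2,247.04 − $2,199.81 = $47.23.
Break-even = $1,050.00 / $47.23 = 22.23 → 23 months.

23 months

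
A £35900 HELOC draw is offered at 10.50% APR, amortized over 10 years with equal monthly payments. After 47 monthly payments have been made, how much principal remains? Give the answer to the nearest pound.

With monthly rate i = 10.5%/12 = 0.0087500, the balance after k of n payments is P · [(1+i)^n − (1+i)^k] / [(1+i)^n − 1].
(1+0.0087500)^120 = 2.84462962 and (1+0.0087500)^47 = 1.50600614, so the balance is 35,900 × (2.84462962 − 1.50600614) / (2.84462962 − 1) = £26,052.16.

£26,052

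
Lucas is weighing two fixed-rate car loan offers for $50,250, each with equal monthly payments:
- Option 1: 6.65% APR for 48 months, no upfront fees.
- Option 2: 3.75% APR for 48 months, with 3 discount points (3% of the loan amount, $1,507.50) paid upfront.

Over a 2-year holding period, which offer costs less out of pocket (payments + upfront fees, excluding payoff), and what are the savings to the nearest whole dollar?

Option 1: at 6.65% the monthly rate is 0.0055417, so the payment is 50,250 × 0.0055417 / (1 − 1.0055417^−48) = $1,195.16.
Option 2: monthly rate = 3.75%/12 = 0.0031250; payment = 50,250 × 0.0031250 / (1 − (1+0.0031250)^−48) = $1,128.98.
Over 24 months: Option 1 costs 24 × $1,195.16 = $28,683.84; Option 2 costs 24 × $1,128.98 + $1,507.50 = $28,603.02.
Option 2 is cheaper by $28,683.84 − $28,603.02 = $80.82.

Option 2 by $81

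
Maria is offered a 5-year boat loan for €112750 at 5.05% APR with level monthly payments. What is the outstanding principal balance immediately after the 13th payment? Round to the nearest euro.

With monthly rate i = 5.05%/12 = 0.0042083, the balance after k of n payments is P · [(1+i)^n − (1+i)^k] / [(1+i)^n − 1].
(1+0.0042083)^60 = 1.28655768 and (1+0.0042083)^13 = 1.05611126, so the balance is 112,750 × (1.28655768 − 1.05611126) / (1.28655768 − 1) = €90,672.26.

€90,672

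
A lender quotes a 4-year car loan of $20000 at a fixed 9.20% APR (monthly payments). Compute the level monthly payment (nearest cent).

$499.60

At 9.20% the monthly rate is 0.0076667, so the payment is 20,000 × 0.0076667 / (1 − 1.0076667^−48) = $499.60.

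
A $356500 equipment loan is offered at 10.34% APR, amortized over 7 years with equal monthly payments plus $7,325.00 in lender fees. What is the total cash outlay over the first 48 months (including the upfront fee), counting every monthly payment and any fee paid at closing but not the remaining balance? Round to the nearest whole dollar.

Monthly rate = 10.34%/12 = 0.0086167; payment = 356,500 × 0.0086167 / (1 − (1+0.0086167)^−84) = $5,981.14.
Total outlay = 48 × $5,981.14 + $7,325.00 = $294,419.72.

$294,420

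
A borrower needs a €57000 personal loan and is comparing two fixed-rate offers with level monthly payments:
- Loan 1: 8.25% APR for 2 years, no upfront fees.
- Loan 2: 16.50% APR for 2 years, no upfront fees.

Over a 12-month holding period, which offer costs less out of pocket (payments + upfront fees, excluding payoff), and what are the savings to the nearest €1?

Loan 1: at 8.25% the monthly rate is 0.0068750, so the payment is 57,000 × 0.0068750 / (1 − 1.0068750^−24) = €2,584.46.
Loan 2: at 16.50% the monthly rate is 0.0137500, so the payment is 57,000 × 0.0137500 / (1 − 1.0137500^−24) = €2,804.53.
Over 12 months: Loan 1 costs 12 × €2,584.46 = €31,013.52; Loan 2 costs 12 × €2,804.53 = €33,654.36.
Loan 1 is cheaper by €33,654.36 − €31,013.52 = €2,640.84.

Loan 1 by €2,641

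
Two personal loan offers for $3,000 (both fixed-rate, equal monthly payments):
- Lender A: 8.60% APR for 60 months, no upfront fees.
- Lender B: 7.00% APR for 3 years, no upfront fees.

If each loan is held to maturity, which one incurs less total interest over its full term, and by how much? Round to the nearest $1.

Lender A: at 8.60% the monthly rate is 0.0071667, so the payment is 3,000 × 0.0071667 / (1 − 1.0071667^−60) = $61.69.
Total interest on Lender A = 60 × $61.69 − $3,000 = $701.40.
Lender B: monthly rate = 7%/12 = 0.0058333; payment = 3,000 × 0.0058333 / (1 − (1+0.0058333)^−36) = $92.63.
Total interest on Lender B = 36 × $92.63 − $3,000 = $334.68.
Lender B is lower by $366.72.

Lender B by $367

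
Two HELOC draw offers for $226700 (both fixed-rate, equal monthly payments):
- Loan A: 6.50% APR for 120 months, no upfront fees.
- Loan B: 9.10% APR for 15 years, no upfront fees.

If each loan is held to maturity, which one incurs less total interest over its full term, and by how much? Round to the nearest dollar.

Loan A: at 6.50% the monthly rate is 0.0054167, so the payment is 226,700 × 0.0054167 / (1 − 1.0054167^−120) = $2,574.13.
Total interest on Loan A = 120 × $2,574.13 − $226,700 = $82,195.60.
Loan B: at 9.10% the monthly rate is 0.0075833, so the payment is 226,700 × 0.0075833 / (1 − 1.0075833^−180) = $2,312.85.
Total interest on Loan B = 180 × $2,312.85 − $226,700 = $189,613.00.
Loan A is lower by $107,417.40.

Loan A by $107,417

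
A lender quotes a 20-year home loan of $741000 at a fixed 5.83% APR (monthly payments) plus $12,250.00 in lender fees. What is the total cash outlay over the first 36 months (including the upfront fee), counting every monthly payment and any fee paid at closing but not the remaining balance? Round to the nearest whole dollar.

Monthly rate = 5.83%/12 = 0.0048583; payment = 741,000 × 0.0048583 / (1 − (1+0.0048583)^−240) = $5,236.34.
Total outlay = 36 × $5,236.34 + $12,250.00 = $200,758.24.

$200,758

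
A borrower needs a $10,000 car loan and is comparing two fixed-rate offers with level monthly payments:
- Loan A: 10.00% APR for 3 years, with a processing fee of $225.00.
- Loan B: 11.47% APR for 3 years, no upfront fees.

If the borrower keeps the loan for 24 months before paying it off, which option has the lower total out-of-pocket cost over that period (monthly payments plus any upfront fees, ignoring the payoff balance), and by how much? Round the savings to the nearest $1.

Loan B by $58

Loan A: at 10.00% the monthly rate is 0.0083333, so the payment is 10,000 × 0.0083333 / (1 − 1.0083333^−36) = $322.67.
Loan B: at 11.47% the monthly rate is 0.0095583, so the payment is 10,000 × 0.0095583 / (1 − 1.0095583^−36) = $329.62.
Over 24 months: Loan A costs 24 × $322.67 + $225.00 = $7,969.08; Loan B costs 24 × $329.62 = $7,910.88.
Loan B is cheaper by $7,969.08 − $7,910.88 = $58.20.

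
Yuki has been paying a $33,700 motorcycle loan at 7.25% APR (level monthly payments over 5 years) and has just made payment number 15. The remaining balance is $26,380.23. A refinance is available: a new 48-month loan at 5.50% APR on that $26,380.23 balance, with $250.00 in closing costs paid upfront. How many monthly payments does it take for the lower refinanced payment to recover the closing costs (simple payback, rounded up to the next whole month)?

Current payment = 33,700 × 7.25%/12 / (1 − (1+0.0060417)^−60) = $671.28.
Refinanced payment = 26,380.23 × 0.0045833 / (1 − (1+0.0045833)^−48) = $613.51.
Monthly savings = $671.28 − $613.51 = $57.77.
Break-even = $250.00 / $57.77 = 4.33 → 5 months.

5 months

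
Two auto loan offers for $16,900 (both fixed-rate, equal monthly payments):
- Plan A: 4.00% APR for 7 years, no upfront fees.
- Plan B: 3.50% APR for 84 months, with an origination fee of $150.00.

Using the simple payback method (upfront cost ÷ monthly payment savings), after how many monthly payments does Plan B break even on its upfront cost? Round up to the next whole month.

Plan A: at 4.00% the monthly rate is 0.0033333, so the payment is 16,900 × 0.0033333 / (1 − 1.0033333^−84) = $231.00.
Plan B: at 3.50% the monthly rate is 0.0029167, so the payment is 16,900 × 0.0029167 / (1 − 1.0029167^−84) = $227.13.
Monthly savings = $231.00 − $227.13 = $3.87.
Break-even = $150.00 / $3.87 = 38.76 → 39 months.

39 months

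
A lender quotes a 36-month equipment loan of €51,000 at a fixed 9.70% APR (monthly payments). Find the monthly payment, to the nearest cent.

€1,638.45

At 9.70% the monthly rate is 0.0080833, so the payment is 51,000 × 0.0080833 / (1 − 1.0080833^−36) = €1,638.45.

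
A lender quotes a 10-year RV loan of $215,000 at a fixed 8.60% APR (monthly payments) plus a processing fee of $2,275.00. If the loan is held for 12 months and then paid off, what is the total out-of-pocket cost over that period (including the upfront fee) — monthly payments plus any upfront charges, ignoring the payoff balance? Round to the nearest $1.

At 8.60% the monthly rate is 0.0071667, so the payment is 215,000 × 0.0071667 / (1 − 1.0071667^−120) = $2,677.20.
Total outlay = 12 × $2,677.20 + $2,275.00 = $34,401.40.

$34,401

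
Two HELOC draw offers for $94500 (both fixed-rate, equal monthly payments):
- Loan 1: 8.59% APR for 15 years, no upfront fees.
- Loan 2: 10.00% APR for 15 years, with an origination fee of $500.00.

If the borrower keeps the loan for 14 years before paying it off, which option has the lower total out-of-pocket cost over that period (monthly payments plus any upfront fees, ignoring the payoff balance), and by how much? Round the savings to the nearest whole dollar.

Loan 1 by $13,928

Loan 1: at 8.59% the monthly rate is 0.0071583, so the payment is 94,500 × 0.0071583 / (1 − 1.0071583^−180) = $935.57.
Loan 2: monthly rate = 10%/12 = 0.0083333; payment = 94,500 × 0.0083333 / (1 − (1+0.0083333)^−180) = $1,015.50.
Over 168 months: Loan 1 costs 168 × $935.57 = $157,175.76; Loan 2 costs 168 × $1,015.50 + $500.00 = $171,104.00.
Loan 1 is cheaper by $171,104.00 − $157,175.76 = $13,928.24.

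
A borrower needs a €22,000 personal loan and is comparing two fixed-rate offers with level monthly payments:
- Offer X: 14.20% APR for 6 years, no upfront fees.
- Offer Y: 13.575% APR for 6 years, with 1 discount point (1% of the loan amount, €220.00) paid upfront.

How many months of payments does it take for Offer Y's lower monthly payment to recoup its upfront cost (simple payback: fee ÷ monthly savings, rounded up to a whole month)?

Offer X: at 14.20% the monthly rate is 0.0118333, so the payment is 22,000 × 0.0118333 / (1 − 1.0118333^−72) = €455.69.
Offer Y: monthly rate = 13.575%/12 = 0.0113125; payment = 22,000 × 0.0113125 / (1 − (1+0.0113125)^−72) = €448.33.
Monthly savings = €455.69 − €448.33 = €7.36.
Break-even = €220.00 / €7.36 = 29.89 → 30 months.

30 months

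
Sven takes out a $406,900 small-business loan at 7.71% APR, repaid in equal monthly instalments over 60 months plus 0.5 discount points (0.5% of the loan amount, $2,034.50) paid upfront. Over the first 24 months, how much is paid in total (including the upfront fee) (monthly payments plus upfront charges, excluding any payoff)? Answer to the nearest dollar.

At 7.71% the monthly rate is 0.0064250, so the payment is 406,900 × 0.0064250 / (1 − 1.0064250^−60) = $8,194.11.
Total outlay = 24 × $8,194.11 + $2,034.50 = $198,693.14.

$198,693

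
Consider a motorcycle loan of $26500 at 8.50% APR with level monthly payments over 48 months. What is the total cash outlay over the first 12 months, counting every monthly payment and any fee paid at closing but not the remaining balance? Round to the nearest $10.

At 8.50% the monthly rate is 0.0070833, so the payment is 26,500 × 0.0070833 / (1 − 1.0070833^−48) = $653.18.
Total outlay = 12 × $653.18 = $7,838.16.

$7,840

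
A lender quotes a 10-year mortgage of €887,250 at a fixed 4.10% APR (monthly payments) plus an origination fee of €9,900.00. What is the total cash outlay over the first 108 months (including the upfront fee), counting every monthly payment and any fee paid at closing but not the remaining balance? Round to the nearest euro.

€984,622

At 4.10% the monthly rate is 0.0034167, so the payment is 887,250 × 0.0034167 / (1 − 1.0034167^−120) = €9,025.20.
Total outlay = 108 × €9,025.20 + €9,900.00 = €984,621.60.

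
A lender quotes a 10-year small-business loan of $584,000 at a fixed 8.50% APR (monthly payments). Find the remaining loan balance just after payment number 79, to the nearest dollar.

With monthly rate i = 8.5%/12 = 0.0070833, the balance after k of n payments is P · [(1+i)^n − (1+i)^k] / [(1+i)^n − 1].
(1+0.0070833)^120 = 2.33264712 and (1+0.0070833)^79 = 1.74649476, so the balance is 584,000 × (2.33264712 − 1.74649476) / (2.33264712 − 1) = $256,866.93.

$256,867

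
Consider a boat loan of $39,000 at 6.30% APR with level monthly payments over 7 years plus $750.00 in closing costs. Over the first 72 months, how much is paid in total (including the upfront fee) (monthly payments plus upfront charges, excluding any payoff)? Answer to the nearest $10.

At 6.30% the monthly rate is 0.0052500, so the payment is 39,000 × 0.0052500 / (1 − 1.0052500^−84) = $575.36.
Total outlay = 72 × $575.36 + $750.00 = $42,175.92.

$42,180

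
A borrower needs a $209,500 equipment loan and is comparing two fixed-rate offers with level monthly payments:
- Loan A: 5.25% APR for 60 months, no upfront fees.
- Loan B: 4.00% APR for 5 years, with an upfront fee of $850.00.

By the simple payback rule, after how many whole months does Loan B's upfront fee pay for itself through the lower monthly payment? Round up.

8 months

Loan A: at 5.25% the monthly rate is 0.0043750, so the payment is 209,500 × 0.0043750 / (1 − 1.0043750^−60) = $3,977.56.
Loan B: monthly rate = 4%/12 = 0.0033333; payment = 209,500 × 0.0033333 / (1 − (1+0.0033333)^−60) = $3,858.26.
Monthly savings = $3,977.56 − $3,858.26 = $119.30.
Break-even = $850.00 / $119.30 = 7.12 → 8 months.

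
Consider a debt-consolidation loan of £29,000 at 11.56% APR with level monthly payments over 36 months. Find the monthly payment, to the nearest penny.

£957.13

Monthly rate = 11.56%/12 = 0.0096333; payment = 29,000 × 0.0096333 / (1 − (1+0.0096333)^−36) = £957.13.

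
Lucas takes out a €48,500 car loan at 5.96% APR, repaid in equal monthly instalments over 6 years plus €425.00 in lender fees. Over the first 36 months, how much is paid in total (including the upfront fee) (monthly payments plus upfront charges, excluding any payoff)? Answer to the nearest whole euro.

At 5.96% the monthly rate is 0.0049667, so the payment is 48,500 × 0.0049667 / (1 − 1.0049667^−72) = €802.87.
Total outlay = 36 × €802.87 + €425.00 = €29,328.32.

€29,328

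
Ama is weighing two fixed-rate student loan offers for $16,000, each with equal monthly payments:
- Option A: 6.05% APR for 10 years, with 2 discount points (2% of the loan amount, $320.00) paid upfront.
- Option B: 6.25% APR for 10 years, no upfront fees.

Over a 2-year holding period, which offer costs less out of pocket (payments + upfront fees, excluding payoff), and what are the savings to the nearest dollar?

Option B by $281

Option A: at 6.05% the monthly rate is 0.0050417, so the payment is 16,000 × 0.0050417 / (1 − 1.0050417^−120) = $178.03.
Option B: at 6.25% the monthly rate is 0.0052083, so the payment is 16,000 × 0.0052083 / (1 − 1.0052083^−120) = $179.65.
Over 24 months: Option A costs 24 × $178.03 + $320.00 = $4,592.72; Option B costs 24 × $179.65 = $4,311.60.
Option B is cheaper by $4,592.72 − $4,311.60 = $281.12.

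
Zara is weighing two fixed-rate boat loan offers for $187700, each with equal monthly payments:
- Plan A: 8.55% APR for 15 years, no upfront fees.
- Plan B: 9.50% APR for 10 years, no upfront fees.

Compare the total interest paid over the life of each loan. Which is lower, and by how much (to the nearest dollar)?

Plan A: at 8.55% the monthly rate is 0.0071250, so the payment is 187,700 × 0.0071250 / (1 − 1.0071250^−180) = $1,853.86.
Total interest on Plan A = 180 × $1,853.86 − $187,700 = $145,994.80.
Plan B: monthly rate = 9.5%/12 = 0.0079167; payment = 187,700 × 0.0079167 / (1 − (1+0.0079167)^−120) = $2,428.79.
Total interest on Plan B = 120 × $2,428.79 − $187,700 = $103,754.80.
Plan B is lower by $42,240.00.

Plan B by $42,240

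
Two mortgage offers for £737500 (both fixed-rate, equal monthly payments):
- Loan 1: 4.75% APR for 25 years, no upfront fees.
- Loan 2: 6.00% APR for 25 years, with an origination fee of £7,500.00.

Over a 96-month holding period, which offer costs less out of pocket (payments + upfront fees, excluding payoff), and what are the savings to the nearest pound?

Loan 1: monthly rate = 4.75%/12 = 0.0039583; payment = 737,500 × 0.0039583 / (1 − (1+0.0039583)^−300) = £4,204.62.
Loan 2: at 6.00% the monthly rate is 0.0050000, so the payment is 737,500 × 0.0050000 / (1 − 1.0050000^−300) = £4,751.72.
Over 96 months: Loan 1 costs 96 × £4,204.62 = £403,643.52; Loan 2 costs 96 × £4,751.72 + £7,500.00 = £463,665.12.
Loan 1 is cheaper by £463,665.12 − £403,643.52 = £60,021.60.

Loan 1 by £60,022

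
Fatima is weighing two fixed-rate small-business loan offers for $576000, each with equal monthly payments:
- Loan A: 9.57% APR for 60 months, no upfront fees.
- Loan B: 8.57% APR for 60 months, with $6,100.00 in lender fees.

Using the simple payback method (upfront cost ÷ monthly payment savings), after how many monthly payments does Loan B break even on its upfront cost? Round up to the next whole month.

Loan A: monthly rate = 9.57%/12 = 0.0079750; payment = 576,000 × 0.0079750 / (1 − (1+0.0079750)^−60) = $12,116.79.
Loan B: monthly rate = 8.57%/12 = 0.0071417; payment = 576,000 × 0.0071417 / (1 − (1+0.0071417)^−60) = $11,836.96.
Monthly savings = $12,116.79 − $11,836.96 = $279.83.
Break-even = $6,100.00 / $279.83 = 21.80 → 22 months.

22 months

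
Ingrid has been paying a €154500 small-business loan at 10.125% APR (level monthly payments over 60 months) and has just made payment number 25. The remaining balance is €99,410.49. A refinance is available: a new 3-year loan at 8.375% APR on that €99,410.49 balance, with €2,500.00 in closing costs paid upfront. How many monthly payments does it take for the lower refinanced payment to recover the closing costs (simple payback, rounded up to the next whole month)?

Current payment = 154,500 × 10.125%/12 / (1 − (1+0.0084375)^−60) = €3,292.18.
Refinanced payment = 99,410.49 × 0.0069792 / (1 − (1+0.0069792)^−36) = €3,132.39.
Monthly savings = €3,292.18 − €3,132.39 = €159.79.
Break-even = €2,500.00 / €159.79 = 15.65 → 16 months.

16 months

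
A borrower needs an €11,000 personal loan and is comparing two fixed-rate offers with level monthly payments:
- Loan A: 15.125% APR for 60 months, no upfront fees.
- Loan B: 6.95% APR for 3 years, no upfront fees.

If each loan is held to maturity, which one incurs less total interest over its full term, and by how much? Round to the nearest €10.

Loan B by €3,530

Loan A: at 15.125% the monthly rate is 0.0126042, so the payment is 11,000 × 0.0126042 / (1 − 1.0126042^−60) = €262.41.
Total interest on Loan A = 60 × €262.41 − €11,000 = €4,744.60.
Loan B: at 6.95% the monthly rate is 0.0057917, so the payment is 11,000 × 0.0057917 / (1 − 1.0057917^−36) = €339.40.
Total interest on Loan B = 36 × €339.40 − €11,000 = €1,218.40.
Loan B is lower by €3,526.20.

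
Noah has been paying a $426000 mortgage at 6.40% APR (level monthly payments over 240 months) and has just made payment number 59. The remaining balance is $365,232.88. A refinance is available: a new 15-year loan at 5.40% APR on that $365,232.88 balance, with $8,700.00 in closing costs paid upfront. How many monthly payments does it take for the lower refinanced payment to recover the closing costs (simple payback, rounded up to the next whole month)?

Current payment = 426,000 × 6.4%/12 / (1 − (1+0.0053333)^−240) = $3,151.11.
Refinanced payment = 365,232.88 × 0.0045000 / (1 − (1+0.0045000)^−180) = $2,964.91.
Monthly savings = $3,151.11 − $2,964.91 = $186.20.
Break-even = $8,700.00 / $186.20 = 46.72 → 47 months.

47 months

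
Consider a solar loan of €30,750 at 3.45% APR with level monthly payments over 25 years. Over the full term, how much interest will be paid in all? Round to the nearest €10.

€15,190

Monthly rate = 3.45%/12 = 0.0028750; payment = 30,750 × 0.0028750 / (1 − (1+0.0028750)^−300) = €153.12.
Total paid = 300 × €153.12 = €45,936.00; interest = €45,936.00 − €30,750 = €15,186.00.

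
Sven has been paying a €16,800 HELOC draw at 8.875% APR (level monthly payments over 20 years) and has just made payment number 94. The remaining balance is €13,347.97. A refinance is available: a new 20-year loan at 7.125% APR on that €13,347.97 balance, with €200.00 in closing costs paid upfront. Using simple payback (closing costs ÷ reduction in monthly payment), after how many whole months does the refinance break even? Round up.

Current payment = 16,800 × 8.875%/12 / (1 − (1+0.0073958)^−240) = €149.81.
Refinanced payment = 13,347.97 × 0.0059375 / (1 − (1+0.0059375)^−240) = €104.49.
Monthly savings = €149.81 − €104.49 = €45.32.
Break-even = €200.00 / €45.32 = 4.41 → 5 months.

5 months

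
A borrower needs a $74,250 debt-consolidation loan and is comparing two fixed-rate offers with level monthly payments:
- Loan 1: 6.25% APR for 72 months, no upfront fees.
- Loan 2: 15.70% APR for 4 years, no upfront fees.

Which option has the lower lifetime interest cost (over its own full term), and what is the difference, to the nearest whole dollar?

Loan 1: at 6.25% the monthly rate is 0.0052083, so the payment is 74,250 × 0.0052083 / (1 − 1.0052083^−72) = $1,239.32.
Total interest on Loan 1 = 72 × $1,239.32 − $74,250 = $14,981.04.
Loan 2: monthly rate = 15.7%/12 = 0.0130833; payment = 74,250 × 0.0130833 / (1 − (1+0.0130833)^−48) = $2,092.88.
Total interest on Loan 2 = 48 × $2,092.88 − $74,250 = $26,208.24.
Loan 1 is lower by $11,227.20.

Loan 1 by $11,227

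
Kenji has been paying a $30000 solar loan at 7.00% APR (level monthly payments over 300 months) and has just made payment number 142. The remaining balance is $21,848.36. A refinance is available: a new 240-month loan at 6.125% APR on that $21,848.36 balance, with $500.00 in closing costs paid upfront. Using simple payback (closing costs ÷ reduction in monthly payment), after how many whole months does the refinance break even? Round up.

10 months

Current payment = 30,000 × 7%/12 / (1 − (1+0.0058333)^−300) = $212.03.
Refinanced payment = 21,848.36 × 0.0051042 / (1 − (1+0.0051042)^−240) = $158.11.
Monthly savings = $212.03 − $158.11 = $53.92.
Break-even = $500.00 / $53.92 = 9.27 → 10 months.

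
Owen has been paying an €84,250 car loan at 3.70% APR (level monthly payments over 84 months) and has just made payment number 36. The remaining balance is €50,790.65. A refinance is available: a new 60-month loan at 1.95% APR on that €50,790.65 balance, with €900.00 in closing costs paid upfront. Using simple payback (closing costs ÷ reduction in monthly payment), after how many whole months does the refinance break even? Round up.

4 months

Current payment = 84,250 × 3.7%/12 / (1 − (1+0.0030833)^−84) = €1,140.00.
Refinanced payment = 50,790.65 × 0.0016250 / (1 − (1+0.0016250)^−60) = €889.14.
Monthly savings = €1,140.00 − €889.14 = €250.86.
Break-even = €900.00 / €250.86 = 3.59 → 4 months.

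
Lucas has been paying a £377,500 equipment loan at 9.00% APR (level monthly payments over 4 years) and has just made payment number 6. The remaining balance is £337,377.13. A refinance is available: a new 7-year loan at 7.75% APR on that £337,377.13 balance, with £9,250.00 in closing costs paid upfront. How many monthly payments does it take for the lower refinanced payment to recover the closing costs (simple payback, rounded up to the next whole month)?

Current payment = 377,500 × 9%/12 / (1 − (1+0.0075000)^−48) = £9,394.10.
Refinanced payment = 337,377.13 × 0.0064583 / (1 − (1+0.0064583)^−84) = £5,216.51.
Monthly savings = £9,394.10 − £5,216.51 = £4,177.59.
Break-even = £9,250.00 / £4,177.59 = 2.21 → 3 months.

3 months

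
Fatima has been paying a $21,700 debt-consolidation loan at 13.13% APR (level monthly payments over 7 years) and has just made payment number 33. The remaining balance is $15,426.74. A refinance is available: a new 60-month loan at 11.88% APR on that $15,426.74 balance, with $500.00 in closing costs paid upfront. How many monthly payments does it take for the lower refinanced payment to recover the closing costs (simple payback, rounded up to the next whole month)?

Current payment = 21,700 × 13.13%/12 / (1 − (1+0.0109417)^−84) = $396.30.
Refinanced payment = 15,426.74 × 0.0099000 / (1 − (1+0.0099000)^−60) = $342.22.
Monthly savings = $396.30 − $342.22 = $54.08.
Break-even = $500.00 / $54.08 = 9.25 → 10 months.

10 months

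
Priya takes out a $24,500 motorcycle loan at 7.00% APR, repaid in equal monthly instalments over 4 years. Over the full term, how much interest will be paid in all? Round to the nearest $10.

At 7.00% the monthly rate is 0.0058333, so the payment is 24,500 × 0.0058333 / (1 − 1.0058333^−48) = $586.68.
Total paid = 48 × $586.68 = $28,160.64; interest = $28,160.64 − $24,500 = $3,660.64.

$3,660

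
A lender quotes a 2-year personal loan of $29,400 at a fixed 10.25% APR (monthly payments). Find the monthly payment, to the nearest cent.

$1,360.06

Monthly rate = 10.25%/12 = 0.0085417; payment = 29,400 × 0.0085417 / (1 − (1+0.0085417)^−24) = $1,360.06.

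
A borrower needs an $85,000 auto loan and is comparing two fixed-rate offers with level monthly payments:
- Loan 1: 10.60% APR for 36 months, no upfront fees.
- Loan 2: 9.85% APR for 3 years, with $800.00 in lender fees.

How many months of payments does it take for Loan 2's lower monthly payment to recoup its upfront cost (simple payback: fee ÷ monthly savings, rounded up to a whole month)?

27 months

Loan 1: at 10.60% the monthly rate is 0.0088333, so the payment is 85,000 × 0.0088333 / (1 − 1.0088333^−36) = $2,766.72.
Loan 2: monthly rate = 9.85%/12 = 0.0082083; payment = 85,000 × 0.0082083 / (1 − (1+0.0082083)^−36) = $2,736.73.
Monthly savings = $2,766.72 − $2,736.73 = $29.99.
Break-even = $800.00 / $29.99 = 26.68 → 27 months.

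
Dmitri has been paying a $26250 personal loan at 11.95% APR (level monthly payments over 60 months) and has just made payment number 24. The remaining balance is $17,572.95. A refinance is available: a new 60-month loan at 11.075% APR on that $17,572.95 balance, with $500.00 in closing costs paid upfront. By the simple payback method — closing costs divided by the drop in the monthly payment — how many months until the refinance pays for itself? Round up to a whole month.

Current payment = 26,250 × 11.95%/12 / (1 − (1+0.0099583)^−60) = $583.25.
Refinanced payment = 17,572.95 × 0.0092292 / (1 − (1+0.0092292)^−60) = $382.74.
Monthly savings = $583.25 − $382.74 = $200.51.
Break-even = $500.00 / $200.51 = 2.49 → 3 months.

3 months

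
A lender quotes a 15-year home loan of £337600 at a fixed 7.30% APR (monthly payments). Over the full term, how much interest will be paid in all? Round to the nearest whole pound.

£218,843

Monthly rate = 7.3%/12 = 0.0060833; payment = 337,600 × 0.0060833 / (1 − (1+0.0060833)^−180) = £3,091.35.
Total paid = 180 × £3,091.35 = £556,443.00; interest = £556,443.00 − £337,600 = £218,843.00.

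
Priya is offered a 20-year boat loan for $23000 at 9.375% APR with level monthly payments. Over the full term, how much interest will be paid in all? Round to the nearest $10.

Monthly rate = 9.375%/12 = 0.0078125; payment = 23,000 × 0.0078125 / (1 − (1+0.0078125)^−240) = $212.52.
Total paid = 240 × $212.52 = $51,004.80; interest = $51,004.80 − $23,000 = $28,004.80.

$28,000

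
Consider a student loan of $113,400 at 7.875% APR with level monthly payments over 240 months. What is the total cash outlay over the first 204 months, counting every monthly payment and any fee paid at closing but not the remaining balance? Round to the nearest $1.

At 7.875% the monthly rate is 0.0065625, so the payment is 113,400 × 0.0065625 / (1 − 1.0065625^−240) = $939.72.
Total outlay = 204 × $939.72 = $191,702.88.

$191,703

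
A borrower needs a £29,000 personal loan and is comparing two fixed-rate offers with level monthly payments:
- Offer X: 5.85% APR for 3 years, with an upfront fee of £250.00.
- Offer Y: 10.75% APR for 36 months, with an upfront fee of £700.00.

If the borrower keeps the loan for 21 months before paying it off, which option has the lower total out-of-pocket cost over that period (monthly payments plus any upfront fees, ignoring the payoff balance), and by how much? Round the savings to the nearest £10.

Offer X: monthly rate = 5.85%/12 = 0.0048750; payment = 29,000 × 0.0048750 / (1 − (1+0.0048750)^−36) = £880.27.
Offer Y: at 10.75% the monthly rate is 0.0089583, so the payment is 29,000 × 0.0089583 / (1 − 1.0089583^−36) = £945.99.
Over 21 months: Offer X costs 21 × £880.27 + £250.00 = £18,735.67; Offer Y costs 21 × £945.99 + £700.00 = £20,565.79.
Offer X is cheaper by £20,565.79 − £18,735.67 = £1,830.12.

Offer X by £1,830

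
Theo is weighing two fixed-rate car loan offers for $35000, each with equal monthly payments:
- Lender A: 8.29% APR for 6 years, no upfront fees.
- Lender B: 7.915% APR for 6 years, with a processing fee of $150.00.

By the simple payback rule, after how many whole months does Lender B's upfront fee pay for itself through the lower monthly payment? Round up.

24 months

Lender A: at 8.29% the monthly rate is 0.0069083, so the payment is 35,000 × 0.0069083 / (1 − 1.0069083^−72) = $618.63.
Lender B: monthly rate = 7.915%/12 = 0.0065958; payment = 35,000 × 0.0065958 / (1 − (1+0.0065958)^−72) = $612.21.
Monthly savings = $618.63 − $612.21 = $6.42.
Break-even = $150.00 / $6.42 = 23.36 → 24 months.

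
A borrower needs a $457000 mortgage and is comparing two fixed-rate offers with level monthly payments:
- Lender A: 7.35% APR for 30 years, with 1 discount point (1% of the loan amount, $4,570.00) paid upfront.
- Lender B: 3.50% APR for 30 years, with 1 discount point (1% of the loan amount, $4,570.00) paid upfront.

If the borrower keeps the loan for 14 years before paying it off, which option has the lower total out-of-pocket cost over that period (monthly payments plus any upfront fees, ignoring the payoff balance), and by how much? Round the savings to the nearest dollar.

Lender A: at 7.35% the monthly rate is 0.0061250, so the payment is 457,000 × 0.0061250 / (1 − 1.0061250^−360) = $3,148.60.
Lender B: at 3.50% the monthly rate is 0.0029167, so the payment is 457,000 × 0.0029167 / (1 − 1.0029167^−360) = $2,052.13.
Over 168 months: Lender A costs 168 × $3,148.60 + $4,570.00 = $533,534.80; Lender B costs 168 × $2,052.13 + $4,570.00 = $349,327.84.
Lender B is cheaper by $533,534.80 − $349,327.84 = $184,206.96.

Lender B by $184,207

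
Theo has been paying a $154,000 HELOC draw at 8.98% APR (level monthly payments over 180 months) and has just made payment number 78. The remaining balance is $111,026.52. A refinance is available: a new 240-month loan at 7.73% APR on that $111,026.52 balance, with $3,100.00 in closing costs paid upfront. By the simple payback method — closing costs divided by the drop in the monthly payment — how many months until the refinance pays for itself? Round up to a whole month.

5 months

Current payment = 154,000 × 8.98%/12 / (1 − (1+0.0074833)^−180) = $1,560.14.
Refinanced payment = 111,026.52 × 0.0064417 / (1 − (1+0.0064417)^−240) = $910.10.
Monthly savings = $1,560.14 − $910.10 = $650.04.
Break-even = $3,100.00 / $650.04 = 4.77 → 5 months.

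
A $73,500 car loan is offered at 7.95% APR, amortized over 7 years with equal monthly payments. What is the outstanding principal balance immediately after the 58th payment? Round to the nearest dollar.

$27,235

With monthly rate i = 7.95%/12 = 0.0066250, the balance after k of n payments is P · [(1+i)^n − (1+i)^k] / [(1+i)^n − 1].
(1+0.0066250)^84 = 1.74135700 and (1+0.0066250)^58 = 1.46665275, so the balance is 73,500 × (1.74135700 − 1.46665275) / (1.74135700 − 1) = $27,234.87.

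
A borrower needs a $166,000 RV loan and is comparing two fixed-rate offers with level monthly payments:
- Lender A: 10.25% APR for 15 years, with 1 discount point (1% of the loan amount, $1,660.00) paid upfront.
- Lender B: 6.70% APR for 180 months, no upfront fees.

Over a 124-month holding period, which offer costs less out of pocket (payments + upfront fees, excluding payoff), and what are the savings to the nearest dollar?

Lender A: monthly rate = 10.25%/12 = 0.0085417; payment = 166,000 × 0.0085417 / (1 − (1+0.0085417)^−180) = $1,809.32.
Lender B: monthly rate = 6.7%/12 = 0.0055833; payment = 166,000 × 0.0055833 / (1 − (1+0.0055833)^−180) = $1,464.35.
Over 124 months: Lender A costs 124 × $1,809.32 + $1,660.00 = $226,015.68; Lender B costs 124 × $1,464.35 = $181,579.40.
Lender B is cheaper by $226,015.68 − $181,579.40 = $44,436.28.

Lender B by $44,436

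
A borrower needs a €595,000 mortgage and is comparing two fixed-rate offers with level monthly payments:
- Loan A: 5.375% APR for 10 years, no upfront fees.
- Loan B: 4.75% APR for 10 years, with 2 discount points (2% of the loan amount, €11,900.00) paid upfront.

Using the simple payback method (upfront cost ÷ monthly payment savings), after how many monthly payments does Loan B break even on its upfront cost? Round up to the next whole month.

66 months

Loan A: at 5.375% the monthly rate is 0.0044792, so the payment is 595,000 × 0.0044792 / (1 − 1.0044792^−120) = €6,420.52.
Loan B: monthly rate = 4.75%/12 = 0.0039583; payment = 595,000 × 0.0039583 / (1 − (1+0.0039583)^−120) = €6,238.44.
Monthly savings = €6,420.52 − €6,238.44 = €182.08.
Break-even = €11,900.00 / €182.08 = 65.36 → 66 months.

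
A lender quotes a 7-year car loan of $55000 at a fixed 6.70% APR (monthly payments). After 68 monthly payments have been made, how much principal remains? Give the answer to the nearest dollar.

With monthly rate i = 6.7%/12 = 0.0055833, the balance after k of n payments is P · [(1+i)^n − (1+i)^k] / [(1+i)^n − 1].
(1+0.0055833)^84 = 1.59631135 and (1+0.0055833)^68 = 1.46025444, so the balance is 55,000 × (1.59631135 − 1.46025444) / (1.59631135 − 1) = $12,549.03.

$12,549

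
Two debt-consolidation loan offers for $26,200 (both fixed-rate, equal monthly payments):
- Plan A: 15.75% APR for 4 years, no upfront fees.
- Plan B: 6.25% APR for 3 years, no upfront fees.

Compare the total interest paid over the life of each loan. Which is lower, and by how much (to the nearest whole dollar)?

Plan A: monthly rate = 15.75%/12 = 0.0131250; payment = 26,200 × 0.0131250 / (1 − (1+0.0131250)^−48) = $739.17.
Total interest on Plan A = 48 × $739.17 − $26,200 = $9,280.16.
Plan B: at 6.25% the monthly rate is 0.0052083, so the payment is 26,200 × 0.0052083 / (1 − 1.0052083^−36) = $800.03.
Total interest on Plan B = 36 × $800.03 − $26,200 = $2,601.08.
Plan B is lower by $6,679.08.

Plan B by $6,679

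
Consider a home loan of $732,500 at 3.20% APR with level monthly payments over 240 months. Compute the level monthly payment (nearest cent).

$4,136.16

At 3.20% the monthly rate is 0.0026667, so the payment is 732,500 × 0.0026667 / (1 − 1.0026667^−240) = $4,136.16.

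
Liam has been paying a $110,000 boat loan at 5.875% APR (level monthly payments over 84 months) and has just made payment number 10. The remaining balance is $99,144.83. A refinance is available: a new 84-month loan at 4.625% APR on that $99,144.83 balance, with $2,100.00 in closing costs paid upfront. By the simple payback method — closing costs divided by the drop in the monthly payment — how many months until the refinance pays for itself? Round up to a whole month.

Current payment = 110,000 × 5.875%/12 / (1 − (1+0.0048958)^−84) = $1,600.36.
Refinanced payment = 99,144.83 × 0.0038542 / (1 − (1+0.0038542)^−84) = $1,383.90.
Monthly savings = $1,600.36 − $1,383.90 = $216.46.
Break-even = $2,100.00 / $216.46 = 9.70 → 10 months.

10 months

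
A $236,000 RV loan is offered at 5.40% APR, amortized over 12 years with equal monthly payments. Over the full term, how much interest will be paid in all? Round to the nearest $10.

$85,180

At 5.40% the monthly rate is 0.0045000, so the payment is 236,000 × 0.0045000 / (1 − 1.0045000^−144) = $2,230.40.
Total paid = 144 × $2,230.40 = $321,177.60; interest = $321,177.60 − $236,000 = $85,177.60.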